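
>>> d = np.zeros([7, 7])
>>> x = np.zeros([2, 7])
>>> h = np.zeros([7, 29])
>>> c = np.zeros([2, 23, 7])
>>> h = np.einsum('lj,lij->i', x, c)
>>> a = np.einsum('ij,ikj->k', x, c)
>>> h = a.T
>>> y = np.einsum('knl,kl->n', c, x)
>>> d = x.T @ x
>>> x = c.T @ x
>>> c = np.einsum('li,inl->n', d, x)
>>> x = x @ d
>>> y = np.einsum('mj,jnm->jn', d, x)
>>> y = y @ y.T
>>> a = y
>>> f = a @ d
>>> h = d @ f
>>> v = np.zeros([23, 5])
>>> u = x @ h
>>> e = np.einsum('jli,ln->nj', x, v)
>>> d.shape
(7, 7)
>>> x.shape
(7, 23, 7)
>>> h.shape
(7, 7)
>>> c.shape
(23,)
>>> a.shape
(7, 7)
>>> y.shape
(7, 7)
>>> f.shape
(7, 7)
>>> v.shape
(23, 5)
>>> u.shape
(7, 23, 7)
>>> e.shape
(5, 7)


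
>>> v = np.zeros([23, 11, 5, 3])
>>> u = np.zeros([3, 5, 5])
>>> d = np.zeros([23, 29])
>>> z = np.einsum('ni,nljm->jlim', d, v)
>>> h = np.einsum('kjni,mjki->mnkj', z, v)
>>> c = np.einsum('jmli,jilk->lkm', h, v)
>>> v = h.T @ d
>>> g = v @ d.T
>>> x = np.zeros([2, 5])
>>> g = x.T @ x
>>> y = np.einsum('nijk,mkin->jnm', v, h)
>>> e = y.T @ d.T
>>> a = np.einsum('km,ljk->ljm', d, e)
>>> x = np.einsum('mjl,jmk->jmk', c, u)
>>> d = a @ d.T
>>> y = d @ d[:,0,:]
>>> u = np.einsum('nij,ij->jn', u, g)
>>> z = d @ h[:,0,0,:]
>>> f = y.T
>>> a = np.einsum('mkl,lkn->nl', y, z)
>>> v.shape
(11, 5, 29, 29)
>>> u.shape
(5, 3)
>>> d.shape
(23, 11, 23)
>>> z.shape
(23, 11, 11)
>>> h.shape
(23, 29, 5, 11)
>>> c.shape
(5, 3, 29)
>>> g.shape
(5, 5)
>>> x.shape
(3, 5, 5)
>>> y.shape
(23, 11, 23)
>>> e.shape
(23, 11, 23)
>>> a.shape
(11, 23)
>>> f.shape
(23, 11, 23)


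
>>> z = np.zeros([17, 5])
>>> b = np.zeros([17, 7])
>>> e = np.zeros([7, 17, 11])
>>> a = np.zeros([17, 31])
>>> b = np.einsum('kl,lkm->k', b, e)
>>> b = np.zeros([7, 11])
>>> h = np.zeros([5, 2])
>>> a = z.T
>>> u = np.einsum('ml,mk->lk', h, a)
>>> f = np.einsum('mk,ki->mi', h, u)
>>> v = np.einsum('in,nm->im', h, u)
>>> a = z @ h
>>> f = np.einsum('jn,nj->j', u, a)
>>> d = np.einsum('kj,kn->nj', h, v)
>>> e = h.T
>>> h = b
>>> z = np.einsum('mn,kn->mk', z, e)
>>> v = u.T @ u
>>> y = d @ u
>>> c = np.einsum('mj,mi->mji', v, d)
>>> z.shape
(17, 2)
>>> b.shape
(7, 11)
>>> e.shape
(2, 5)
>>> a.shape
(17, 2)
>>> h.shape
(7, 11)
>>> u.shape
(2, 17)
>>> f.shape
(2,)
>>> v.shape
(17, 17)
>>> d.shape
(17, 2)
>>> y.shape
(17, 17)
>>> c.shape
(17, 17, 2)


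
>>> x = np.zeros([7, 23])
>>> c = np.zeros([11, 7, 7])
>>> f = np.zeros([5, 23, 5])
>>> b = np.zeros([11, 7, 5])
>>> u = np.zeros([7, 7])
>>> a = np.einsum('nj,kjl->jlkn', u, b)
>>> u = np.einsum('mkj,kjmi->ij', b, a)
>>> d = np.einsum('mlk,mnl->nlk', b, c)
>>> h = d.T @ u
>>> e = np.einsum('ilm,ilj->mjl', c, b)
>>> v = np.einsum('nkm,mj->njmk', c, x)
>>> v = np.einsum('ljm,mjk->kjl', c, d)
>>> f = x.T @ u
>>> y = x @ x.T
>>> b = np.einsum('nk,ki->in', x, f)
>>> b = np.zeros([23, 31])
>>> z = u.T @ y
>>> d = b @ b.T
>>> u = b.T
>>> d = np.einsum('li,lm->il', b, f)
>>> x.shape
(7, 23)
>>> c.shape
(11, 7, 7)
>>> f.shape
(23, 5)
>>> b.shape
(23, 31)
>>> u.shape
(31, 23)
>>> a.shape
(7, 5, 11, 7)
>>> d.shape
(31, 23)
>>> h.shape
(5, 7, 5)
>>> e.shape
(7, 5, 7)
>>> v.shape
(5, 7, 11)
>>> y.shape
(7, 7)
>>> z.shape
(5, 7)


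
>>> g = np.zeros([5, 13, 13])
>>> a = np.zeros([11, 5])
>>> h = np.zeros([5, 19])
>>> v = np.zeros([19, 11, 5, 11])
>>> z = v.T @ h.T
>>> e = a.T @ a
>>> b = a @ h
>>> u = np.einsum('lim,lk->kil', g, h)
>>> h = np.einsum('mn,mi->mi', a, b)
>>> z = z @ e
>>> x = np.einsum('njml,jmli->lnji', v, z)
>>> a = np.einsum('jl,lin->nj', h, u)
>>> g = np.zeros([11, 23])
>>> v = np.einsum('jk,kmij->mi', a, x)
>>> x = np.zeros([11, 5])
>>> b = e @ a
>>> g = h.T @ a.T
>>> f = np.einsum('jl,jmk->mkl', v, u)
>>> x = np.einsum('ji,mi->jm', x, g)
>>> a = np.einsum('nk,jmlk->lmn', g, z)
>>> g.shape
(19, 5)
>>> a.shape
(11, 5, 19)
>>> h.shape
(11, 19)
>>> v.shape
(19, 11)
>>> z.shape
(11, 5, 11, 5)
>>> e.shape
(5, 5)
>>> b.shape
(5, 11)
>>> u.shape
(19, 13, 5)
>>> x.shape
(11, 19)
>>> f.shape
(13, 5, 11)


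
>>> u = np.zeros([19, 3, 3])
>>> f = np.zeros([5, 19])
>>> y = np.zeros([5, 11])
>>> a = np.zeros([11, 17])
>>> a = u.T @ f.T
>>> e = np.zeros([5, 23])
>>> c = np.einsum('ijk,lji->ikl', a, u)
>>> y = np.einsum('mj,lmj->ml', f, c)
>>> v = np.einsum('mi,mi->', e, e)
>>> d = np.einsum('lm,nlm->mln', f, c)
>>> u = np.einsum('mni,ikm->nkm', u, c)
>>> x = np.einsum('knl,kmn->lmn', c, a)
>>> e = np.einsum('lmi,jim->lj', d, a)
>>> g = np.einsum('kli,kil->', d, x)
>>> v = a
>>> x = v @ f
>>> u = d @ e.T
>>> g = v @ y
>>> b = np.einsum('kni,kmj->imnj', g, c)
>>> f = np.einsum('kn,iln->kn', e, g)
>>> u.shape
(19, 5, 19)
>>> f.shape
(19, 3)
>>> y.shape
(5, 3)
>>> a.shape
(3, 3, 5)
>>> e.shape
(19, 3)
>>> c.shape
(3, 5, 19)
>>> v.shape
(3, 3, 5)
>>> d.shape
(19, 5, 3)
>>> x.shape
(3, 3, 19)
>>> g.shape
(3, 3, 3)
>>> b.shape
(3, 5, 3, 19)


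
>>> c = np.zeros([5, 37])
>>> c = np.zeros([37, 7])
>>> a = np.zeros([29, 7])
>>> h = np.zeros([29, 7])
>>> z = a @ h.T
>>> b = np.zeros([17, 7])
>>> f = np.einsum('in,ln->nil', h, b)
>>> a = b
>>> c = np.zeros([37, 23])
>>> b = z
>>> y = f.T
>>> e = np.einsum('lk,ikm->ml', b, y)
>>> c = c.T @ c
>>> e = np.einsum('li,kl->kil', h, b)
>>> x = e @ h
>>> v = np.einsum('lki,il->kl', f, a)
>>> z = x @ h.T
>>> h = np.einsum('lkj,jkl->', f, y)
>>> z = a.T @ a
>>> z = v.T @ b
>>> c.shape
(23, 23)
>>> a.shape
(17, 7)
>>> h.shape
()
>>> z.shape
(7, 29)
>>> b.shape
(29, 29)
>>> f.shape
(7, 29, 17)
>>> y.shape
(17, 29, 7)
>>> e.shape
(29, 7, 29)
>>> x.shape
(29, 7, 7)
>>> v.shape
(29, 7)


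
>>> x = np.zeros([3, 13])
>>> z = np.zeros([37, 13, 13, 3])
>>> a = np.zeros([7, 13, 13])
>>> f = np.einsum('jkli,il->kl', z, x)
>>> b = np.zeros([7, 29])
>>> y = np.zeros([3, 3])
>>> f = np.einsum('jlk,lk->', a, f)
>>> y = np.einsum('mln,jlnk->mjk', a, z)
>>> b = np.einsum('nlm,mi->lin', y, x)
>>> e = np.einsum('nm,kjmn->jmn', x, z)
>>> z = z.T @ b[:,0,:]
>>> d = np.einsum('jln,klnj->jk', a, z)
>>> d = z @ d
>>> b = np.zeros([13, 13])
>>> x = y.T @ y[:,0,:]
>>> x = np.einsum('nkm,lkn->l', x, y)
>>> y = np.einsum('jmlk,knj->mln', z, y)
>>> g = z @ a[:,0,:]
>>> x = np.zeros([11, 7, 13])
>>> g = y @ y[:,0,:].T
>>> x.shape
(11, 7, 13)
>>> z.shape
(3, 13, 13, 7)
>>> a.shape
(7, 13, 13)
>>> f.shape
()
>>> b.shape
(13, 13)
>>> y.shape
(13, 13, 37)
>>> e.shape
(13, 13, 3)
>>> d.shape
(3, 13, 13, 3)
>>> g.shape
(13, 13, 13)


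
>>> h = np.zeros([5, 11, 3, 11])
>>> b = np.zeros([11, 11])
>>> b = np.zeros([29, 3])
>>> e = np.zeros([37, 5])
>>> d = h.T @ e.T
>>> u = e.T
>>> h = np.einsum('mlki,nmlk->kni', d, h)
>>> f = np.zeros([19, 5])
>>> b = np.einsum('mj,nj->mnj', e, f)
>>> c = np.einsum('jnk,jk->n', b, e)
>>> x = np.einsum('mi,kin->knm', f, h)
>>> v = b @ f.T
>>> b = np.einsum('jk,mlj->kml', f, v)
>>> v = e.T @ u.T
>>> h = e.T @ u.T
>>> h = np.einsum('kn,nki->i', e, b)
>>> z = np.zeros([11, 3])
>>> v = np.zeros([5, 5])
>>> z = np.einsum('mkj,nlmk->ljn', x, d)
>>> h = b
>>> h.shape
(5, 37, 19)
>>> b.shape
(5, 37, 19)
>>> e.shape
(37, 5)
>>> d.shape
(11, 3, 11, 37)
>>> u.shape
(5, 37)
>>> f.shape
(19, 5)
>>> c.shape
(19,)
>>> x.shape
(11, 37, 19)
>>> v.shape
(5, 5)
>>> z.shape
(3, 19, 11)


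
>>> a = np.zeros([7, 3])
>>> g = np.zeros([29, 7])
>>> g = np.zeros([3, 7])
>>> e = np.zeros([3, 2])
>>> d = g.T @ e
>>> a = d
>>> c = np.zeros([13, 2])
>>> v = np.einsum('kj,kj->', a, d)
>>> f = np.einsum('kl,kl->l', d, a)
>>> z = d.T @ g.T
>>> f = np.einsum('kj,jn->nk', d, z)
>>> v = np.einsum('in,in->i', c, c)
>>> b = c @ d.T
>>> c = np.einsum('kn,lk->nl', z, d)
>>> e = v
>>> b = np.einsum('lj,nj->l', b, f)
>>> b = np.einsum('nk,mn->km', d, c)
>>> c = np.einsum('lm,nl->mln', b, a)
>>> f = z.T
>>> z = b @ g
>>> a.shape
(7, 2)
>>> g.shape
(3, 7)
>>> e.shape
(13,)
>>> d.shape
(7, 2)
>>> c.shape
(3, 2, 7)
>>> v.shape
(13,)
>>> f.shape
(3, 2)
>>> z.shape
(2, 7)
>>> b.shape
(2, 3)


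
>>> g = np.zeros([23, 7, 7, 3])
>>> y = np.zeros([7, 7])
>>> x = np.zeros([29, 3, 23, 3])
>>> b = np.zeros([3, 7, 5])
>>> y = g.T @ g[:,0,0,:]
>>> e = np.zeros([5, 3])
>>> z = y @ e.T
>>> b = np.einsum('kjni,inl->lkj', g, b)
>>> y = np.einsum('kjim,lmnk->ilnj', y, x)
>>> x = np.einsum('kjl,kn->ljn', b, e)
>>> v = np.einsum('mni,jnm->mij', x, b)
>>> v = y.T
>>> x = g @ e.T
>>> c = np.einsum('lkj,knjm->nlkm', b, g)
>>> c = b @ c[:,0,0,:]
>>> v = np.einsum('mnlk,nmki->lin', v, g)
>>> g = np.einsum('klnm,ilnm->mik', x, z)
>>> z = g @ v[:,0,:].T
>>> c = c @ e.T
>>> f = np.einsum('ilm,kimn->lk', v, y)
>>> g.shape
(5, 3, 23)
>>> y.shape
(7, 29, 23, 7)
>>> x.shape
(23, 7, 7, 5)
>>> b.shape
(5, 23, 7)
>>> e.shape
(5, 3)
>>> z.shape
(5, 3, 29)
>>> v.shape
(29, 3, 23)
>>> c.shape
(5, 23, 5)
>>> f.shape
(3, 7)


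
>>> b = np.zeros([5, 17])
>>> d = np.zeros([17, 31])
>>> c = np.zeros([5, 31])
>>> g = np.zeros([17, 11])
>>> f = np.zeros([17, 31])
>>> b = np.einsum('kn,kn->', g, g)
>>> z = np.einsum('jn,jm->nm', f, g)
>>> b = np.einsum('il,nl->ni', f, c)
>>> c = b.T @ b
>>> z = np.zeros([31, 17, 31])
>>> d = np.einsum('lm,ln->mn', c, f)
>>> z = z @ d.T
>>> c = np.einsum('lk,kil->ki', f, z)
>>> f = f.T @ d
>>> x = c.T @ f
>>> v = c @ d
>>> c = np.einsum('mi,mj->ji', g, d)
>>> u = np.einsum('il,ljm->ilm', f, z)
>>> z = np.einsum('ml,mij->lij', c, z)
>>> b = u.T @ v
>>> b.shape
(17, 31, 31)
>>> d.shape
(17, 31)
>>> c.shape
(31, 11)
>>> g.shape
(17, 11)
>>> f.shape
(31, 31)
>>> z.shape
(11, 17, 17)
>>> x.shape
(17, 31)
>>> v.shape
(31, 31)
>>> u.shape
(31, 31, 17)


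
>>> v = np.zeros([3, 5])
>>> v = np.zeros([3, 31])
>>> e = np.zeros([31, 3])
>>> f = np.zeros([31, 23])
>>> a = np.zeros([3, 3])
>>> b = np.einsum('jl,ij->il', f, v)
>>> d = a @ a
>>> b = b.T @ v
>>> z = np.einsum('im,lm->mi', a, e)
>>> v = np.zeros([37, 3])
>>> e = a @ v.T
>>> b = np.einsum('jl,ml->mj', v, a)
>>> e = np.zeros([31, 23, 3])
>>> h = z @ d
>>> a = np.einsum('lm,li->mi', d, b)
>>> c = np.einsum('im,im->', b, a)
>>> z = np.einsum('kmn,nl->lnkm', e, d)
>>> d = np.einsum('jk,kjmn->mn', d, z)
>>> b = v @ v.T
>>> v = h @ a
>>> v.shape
(3, 37)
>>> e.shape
(31, 23, 3)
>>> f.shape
(31, 23)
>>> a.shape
(3, 37)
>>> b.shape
(37, 37)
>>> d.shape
(31, 23)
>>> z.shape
(3, 3, 31, 23)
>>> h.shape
(3, 3)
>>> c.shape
()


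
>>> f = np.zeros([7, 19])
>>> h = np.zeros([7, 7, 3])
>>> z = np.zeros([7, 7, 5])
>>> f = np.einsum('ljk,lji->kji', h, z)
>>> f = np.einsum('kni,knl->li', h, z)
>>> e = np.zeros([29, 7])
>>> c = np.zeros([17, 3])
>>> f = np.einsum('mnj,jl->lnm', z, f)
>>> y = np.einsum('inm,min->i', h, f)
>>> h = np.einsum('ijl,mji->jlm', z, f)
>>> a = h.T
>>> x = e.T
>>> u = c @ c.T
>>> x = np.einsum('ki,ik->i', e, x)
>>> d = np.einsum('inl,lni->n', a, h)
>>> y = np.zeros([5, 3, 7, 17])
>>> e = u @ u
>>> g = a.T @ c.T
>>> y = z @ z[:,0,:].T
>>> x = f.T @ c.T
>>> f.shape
(3, 7, 7)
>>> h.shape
(7, 5, 3)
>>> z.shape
(7, 7, 5)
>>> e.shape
(17, 17)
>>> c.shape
(17, 3)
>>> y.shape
(7, 7, 7)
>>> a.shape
(3, 5, 7)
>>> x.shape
(7, 7, 17)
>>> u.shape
(17, 17)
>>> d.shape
(5,)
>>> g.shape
(7, 5, 17)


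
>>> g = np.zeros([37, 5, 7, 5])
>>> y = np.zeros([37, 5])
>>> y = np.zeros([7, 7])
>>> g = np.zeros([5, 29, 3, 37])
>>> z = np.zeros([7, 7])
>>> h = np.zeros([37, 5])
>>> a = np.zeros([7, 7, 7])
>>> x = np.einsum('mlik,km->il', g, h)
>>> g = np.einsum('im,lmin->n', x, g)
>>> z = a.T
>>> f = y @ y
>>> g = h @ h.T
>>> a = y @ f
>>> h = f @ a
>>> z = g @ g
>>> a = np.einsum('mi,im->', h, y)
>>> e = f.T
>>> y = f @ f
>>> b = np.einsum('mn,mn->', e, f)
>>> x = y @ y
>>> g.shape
(37, 37)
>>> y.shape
(7, 7)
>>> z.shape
(37, 37)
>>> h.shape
(7, 7)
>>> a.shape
()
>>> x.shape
(7, 7)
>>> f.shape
(7, 7)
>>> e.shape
(7, 7)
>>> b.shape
()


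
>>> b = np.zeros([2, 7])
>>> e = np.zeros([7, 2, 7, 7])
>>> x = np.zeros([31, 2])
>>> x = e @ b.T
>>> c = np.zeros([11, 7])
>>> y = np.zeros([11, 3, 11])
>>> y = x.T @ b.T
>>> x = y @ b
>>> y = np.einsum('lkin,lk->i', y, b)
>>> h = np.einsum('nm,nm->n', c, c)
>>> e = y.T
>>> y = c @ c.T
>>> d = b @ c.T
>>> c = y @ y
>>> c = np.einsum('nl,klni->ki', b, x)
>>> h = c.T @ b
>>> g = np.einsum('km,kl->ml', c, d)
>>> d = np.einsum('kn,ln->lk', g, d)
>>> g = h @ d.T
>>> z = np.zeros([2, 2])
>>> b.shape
(2, 7)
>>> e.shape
(2,)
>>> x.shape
(2, 7, 2, 7)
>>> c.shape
(2, 7)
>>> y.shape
(11, 11)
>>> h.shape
(7, 7)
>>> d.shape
(2, 7)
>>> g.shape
(7, 2)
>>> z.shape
(2, 2)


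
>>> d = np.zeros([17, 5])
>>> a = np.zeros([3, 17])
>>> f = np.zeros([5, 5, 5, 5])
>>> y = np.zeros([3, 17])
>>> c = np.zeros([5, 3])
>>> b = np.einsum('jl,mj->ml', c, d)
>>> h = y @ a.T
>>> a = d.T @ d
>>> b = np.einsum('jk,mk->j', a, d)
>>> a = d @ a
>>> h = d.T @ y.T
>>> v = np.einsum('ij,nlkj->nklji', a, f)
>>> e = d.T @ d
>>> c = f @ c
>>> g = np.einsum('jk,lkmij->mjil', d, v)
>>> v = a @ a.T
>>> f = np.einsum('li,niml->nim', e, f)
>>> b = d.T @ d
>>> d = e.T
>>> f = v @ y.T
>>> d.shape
(5, 5)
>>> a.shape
(17, 5)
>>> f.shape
(17, 3)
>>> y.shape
(3, 17)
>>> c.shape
(5, 5, 5, 3)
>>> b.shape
(5, 5)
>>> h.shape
(5, 3)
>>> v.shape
(17, 17)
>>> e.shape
(5, 5)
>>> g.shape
(5, 17, 5, 5)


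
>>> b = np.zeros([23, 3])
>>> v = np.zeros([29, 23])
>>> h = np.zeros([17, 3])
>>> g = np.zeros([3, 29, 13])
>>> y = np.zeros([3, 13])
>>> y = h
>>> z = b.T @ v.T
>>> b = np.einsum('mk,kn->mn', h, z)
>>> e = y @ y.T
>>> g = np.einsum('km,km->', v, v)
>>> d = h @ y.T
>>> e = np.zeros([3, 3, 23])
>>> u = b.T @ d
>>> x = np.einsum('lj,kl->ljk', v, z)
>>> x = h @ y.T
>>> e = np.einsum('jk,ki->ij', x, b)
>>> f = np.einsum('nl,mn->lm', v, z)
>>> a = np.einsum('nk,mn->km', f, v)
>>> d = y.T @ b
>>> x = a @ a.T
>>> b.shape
(17, 29)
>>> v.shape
(29, 23)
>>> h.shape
(17, 3)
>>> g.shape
()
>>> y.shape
(17, 3)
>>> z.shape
(3, 29)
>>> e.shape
(29, 17)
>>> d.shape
(3, 29)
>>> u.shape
(29, 17)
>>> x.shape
(3, 3)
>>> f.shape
(23, 3)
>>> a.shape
(3, 29)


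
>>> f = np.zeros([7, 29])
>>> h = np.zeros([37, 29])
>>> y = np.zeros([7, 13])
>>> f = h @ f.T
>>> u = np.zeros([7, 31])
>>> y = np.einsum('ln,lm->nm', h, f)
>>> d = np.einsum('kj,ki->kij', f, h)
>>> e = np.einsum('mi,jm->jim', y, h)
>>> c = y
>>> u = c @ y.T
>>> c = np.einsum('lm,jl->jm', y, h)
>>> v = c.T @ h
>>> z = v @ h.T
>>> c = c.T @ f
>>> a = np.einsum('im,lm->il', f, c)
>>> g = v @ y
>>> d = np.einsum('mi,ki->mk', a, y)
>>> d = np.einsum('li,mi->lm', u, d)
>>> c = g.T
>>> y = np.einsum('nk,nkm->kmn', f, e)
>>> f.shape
(37, 7)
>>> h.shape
(37, 29)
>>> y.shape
(7, 29, 37)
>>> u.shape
(29, 29)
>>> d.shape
(29, 37)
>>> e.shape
(37, 7, 29)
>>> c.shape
(7, 7)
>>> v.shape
(7, 29)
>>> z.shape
(7, 37)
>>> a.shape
(37, 7)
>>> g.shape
(7, 7)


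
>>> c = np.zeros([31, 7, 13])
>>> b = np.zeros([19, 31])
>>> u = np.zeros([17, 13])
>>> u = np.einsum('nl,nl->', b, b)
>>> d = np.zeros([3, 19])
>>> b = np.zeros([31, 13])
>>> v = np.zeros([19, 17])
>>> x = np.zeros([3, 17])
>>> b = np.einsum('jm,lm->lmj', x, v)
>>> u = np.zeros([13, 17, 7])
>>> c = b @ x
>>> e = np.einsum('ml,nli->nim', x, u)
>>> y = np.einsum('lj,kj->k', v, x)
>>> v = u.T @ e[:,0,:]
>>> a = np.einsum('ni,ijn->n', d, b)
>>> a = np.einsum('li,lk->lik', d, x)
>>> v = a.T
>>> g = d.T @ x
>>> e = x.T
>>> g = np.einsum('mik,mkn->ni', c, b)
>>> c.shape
(19, 17, 17)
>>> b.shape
(19, 17, 3)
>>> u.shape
(13, 17, 7)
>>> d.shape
(3, 19)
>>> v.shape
(17, 19, 3)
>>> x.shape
(3, 17)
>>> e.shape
(17, 3)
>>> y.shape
(3,)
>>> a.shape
(3, 19, 17)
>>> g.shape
(3, 17)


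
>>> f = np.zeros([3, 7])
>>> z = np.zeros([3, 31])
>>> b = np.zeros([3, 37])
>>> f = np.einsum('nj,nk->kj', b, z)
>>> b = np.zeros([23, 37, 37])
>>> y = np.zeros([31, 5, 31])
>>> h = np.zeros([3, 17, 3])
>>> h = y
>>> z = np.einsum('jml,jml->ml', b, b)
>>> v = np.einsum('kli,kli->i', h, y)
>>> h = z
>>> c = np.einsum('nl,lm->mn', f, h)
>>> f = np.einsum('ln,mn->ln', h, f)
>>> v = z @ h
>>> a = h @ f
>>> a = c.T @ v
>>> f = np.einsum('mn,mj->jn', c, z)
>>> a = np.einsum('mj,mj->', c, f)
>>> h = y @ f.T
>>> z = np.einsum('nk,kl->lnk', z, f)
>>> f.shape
(37, 31)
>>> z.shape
(31, 37, 37)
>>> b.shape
(23, 37, 37)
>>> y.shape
(31, 5, 31)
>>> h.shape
(31, 5, 37)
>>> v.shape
(37, 37)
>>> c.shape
(37, 31)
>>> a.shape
()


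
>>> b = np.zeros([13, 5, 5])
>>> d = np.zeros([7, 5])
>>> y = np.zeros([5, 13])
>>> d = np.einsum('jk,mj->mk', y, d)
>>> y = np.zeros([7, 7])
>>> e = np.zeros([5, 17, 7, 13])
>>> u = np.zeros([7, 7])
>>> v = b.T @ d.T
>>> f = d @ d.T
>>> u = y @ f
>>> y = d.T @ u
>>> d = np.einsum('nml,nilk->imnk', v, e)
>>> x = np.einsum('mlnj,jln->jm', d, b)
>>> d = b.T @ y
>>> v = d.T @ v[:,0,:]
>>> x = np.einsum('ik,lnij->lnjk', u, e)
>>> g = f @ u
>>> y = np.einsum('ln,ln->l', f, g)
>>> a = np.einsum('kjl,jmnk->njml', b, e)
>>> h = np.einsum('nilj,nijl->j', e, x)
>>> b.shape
(13, 5, 5)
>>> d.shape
(5, 5, 7)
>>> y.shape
(7,)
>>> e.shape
(5, 17, 7, 13)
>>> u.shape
(7, 7)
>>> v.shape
(7, 5, 7)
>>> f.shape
(7, 7)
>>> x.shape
(5, 17, 13, 7)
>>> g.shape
(7, 7)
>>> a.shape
(7, 5, 17, 5)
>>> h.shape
(13,)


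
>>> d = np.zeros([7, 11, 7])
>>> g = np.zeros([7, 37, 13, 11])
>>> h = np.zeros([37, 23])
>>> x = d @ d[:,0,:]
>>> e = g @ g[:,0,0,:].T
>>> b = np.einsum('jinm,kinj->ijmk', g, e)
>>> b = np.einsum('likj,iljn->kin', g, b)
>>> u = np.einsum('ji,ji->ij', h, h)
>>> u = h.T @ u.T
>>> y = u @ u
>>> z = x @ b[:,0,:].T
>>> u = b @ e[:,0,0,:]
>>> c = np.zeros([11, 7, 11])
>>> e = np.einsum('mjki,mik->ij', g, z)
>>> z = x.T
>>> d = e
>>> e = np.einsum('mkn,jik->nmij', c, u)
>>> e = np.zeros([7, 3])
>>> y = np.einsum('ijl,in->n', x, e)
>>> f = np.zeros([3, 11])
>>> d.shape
(11, 37)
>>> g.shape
(7, 37, 13, 11)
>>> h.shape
(37, 23)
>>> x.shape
(7, 11, 7)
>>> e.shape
(7, 3)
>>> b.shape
(13, 37, 7)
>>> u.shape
(13, 37, 7)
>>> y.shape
(3,)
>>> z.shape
(7, 11, 7)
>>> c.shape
(11, 7, 11)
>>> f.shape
(3, 11)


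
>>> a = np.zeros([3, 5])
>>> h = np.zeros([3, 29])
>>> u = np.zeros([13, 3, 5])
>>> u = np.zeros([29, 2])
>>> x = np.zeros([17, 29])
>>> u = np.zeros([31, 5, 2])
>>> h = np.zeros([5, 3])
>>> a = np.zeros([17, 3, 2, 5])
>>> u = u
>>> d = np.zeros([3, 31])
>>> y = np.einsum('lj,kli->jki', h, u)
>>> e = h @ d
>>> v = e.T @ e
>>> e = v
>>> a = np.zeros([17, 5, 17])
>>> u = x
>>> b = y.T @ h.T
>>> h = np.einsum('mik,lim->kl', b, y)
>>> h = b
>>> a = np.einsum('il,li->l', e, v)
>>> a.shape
(31,)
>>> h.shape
(2, 31, 5)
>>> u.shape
(17, 29)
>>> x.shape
(17, 29)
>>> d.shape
(3, 31)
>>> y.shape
(3, 31, 2)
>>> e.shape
(31, 31)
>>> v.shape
(31, 31)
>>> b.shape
(2, 31, 5)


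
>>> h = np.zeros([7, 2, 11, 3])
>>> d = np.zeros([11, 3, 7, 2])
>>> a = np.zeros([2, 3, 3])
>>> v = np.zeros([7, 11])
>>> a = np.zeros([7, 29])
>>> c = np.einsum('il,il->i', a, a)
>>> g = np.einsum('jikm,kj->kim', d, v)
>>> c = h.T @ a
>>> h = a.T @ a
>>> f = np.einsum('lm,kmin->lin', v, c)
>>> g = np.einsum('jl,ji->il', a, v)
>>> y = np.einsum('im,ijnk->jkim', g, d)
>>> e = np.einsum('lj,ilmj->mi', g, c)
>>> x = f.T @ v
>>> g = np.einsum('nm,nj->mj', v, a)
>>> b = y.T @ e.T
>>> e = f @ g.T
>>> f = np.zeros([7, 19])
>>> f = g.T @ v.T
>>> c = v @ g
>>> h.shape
(29, 29)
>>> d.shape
(11, 3, 7, 2)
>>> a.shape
(7, 29)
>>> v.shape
(7, 11)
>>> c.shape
(7, 29)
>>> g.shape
(11, 29)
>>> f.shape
(29, 7)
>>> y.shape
(3, 2, 11, 29)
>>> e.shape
(7, 2, 11)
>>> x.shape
(29, 2, 11)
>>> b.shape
(29, 11, 2, 2)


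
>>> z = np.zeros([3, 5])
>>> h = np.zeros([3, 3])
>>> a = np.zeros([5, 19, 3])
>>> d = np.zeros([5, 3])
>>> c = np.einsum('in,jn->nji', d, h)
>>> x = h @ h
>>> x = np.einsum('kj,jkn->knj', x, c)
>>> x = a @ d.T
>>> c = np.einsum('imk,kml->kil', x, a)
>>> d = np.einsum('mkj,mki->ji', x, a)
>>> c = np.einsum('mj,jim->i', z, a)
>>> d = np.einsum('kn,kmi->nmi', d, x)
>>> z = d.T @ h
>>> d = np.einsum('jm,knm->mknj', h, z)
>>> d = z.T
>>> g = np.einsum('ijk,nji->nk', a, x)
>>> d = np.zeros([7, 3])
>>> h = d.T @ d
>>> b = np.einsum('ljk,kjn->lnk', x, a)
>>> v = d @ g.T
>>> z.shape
(5, 19, 3)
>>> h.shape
(3, 3)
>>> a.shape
(5, 19, 3)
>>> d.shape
(7, 3)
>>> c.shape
(19,)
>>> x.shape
(5, 19, 5)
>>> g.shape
(5, 3)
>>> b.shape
(5, 3, 5)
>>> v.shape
(7, 5)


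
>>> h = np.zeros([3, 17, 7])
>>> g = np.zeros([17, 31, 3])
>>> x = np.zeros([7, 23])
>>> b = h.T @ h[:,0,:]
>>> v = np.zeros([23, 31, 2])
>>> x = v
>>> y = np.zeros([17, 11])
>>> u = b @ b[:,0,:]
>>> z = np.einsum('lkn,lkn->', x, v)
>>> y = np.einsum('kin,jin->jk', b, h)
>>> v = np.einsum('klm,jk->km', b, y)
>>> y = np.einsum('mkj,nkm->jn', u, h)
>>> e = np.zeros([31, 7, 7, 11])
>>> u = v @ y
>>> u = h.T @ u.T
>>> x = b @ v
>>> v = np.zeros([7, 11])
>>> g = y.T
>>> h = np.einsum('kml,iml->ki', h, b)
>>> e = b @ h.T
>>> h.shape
(3, 7)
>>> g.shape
(3, 7)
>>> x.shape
(7, 17, 7)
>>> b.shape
(7, 17, 7)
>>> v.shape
(7, 11)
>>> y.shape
(7, 3)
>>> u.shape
(7, 17, 7)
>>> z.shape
()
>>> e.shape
(7, 17, 3)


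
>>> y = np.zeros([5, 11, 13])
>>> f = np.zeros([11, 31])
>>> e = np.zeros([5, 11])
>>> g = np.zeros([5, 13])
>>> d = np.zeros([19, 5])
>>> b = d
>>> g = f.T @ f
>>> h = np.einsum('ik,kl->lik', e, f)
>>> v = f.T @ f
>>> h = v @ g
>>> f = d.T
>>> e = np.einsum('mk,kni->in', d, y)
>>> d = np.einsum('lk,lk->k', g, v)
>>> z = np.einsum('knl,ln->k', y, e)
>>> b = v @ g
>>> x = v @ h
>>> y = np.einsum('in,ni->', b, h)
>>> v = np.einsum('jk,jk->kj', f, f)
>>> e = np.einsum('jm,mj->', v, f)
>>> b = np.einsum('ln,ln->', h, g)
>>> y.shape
()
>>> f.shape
(5, 19)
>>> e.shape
()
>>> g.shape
(31, 31)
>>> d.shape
(31,)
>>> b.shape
()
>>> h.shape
(31, 31)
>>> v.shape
(19, 5)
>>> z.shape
(5,)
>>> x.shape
(31, 31)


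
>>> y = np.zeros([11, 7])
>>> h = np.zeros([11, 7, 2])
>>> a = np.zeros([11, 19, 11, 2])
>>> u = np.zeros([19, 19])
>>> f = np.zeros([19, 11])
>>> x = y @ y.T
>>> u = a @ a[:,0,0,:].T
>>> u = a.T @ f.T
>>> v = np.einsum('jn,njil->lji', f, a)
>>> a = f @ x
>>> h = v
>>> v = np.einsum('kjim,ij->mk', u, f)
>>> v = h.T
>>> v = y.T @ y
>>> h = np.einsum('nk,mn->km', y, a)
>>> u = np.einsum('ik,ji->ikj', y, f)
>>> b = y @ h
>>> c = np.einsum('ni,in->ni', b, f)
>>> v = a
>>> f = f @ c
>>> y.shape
(11, 7)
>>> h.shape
(7, 19)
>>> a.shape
(19, 11)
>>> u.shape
(11, 7, 19)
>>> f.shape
(19, 19)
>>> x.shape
(11, 11)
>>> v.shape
(19, 11)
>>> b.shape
(11, 19)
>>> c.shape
(11, 19)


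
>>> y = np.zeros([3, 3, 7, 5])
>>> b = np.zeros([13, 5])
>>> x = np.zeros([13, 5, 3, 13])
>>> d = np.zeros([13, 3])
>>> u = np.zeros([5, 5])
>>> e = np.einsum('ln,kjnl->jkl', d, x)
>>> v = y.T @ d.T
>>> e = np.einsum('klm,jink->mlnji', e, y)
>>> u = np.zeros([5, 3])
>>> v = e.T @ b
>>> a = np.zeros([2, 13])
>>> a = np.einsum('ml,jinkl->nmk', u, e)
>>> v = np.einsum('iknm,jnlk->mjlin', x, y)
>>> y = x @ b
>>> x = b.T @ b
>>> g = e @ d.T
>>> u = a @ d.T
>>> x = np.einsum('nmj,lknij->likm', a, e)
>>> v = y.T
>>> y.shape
(13, 5, 3, 5)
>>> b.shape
(13, 5)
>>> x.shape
(13, 3, 13, 5)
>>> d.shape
(13, 3)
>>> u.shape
(7, 5, 13)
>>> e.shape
(13, 13, 7, 3, 3)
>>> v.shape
(5, 3, 5, 13)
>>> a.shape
(7, 5, 3)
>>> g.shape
(13, 13, 7, 3, 13)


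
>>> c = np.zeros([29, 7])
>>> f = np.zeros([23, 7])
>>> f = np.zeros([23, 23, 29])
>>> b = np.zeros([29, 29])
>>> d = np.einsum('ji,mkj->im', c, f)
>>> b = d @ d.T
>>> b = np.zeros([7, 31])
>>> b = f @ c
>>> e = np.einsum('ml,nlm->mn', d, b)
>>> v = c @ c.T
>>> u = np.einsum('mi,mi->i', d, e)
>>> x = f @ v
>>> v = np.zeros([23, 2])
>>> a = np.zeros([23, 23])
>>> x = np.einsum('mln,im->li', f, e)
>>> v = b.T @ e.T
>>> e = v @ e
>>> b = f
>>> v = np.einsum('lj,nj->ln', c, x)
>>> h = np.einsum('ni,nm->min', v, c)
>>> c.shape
(29, 7)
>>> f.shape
(23, 23, 29)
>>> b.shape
(23, 23, 29)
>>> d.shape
(7, 23)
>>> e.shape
(7, 23, 23)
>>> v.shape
(29, 23)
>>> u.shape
(23,)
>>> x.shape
(23, 7)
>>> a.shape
(23, 23)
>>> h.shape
(7, 23, 29)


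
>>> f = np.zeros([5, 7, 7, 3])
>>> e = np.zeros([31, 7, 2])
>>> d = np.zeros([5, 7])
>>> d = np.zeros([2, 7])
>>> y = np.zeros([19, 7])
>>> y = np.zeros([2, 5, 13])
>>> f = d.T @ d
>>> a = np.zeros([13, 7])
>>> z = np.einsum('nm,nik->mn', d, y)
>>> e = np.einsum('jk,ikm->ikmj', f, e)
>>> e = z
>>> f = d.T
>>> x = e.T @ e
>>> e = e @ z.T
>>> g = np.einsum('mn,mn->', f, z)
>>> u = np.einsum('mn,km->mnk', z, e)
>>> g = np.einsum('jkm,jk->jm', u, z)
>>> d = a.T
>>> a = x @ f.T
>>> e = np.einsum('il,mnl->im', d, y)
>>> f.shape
(7, 2)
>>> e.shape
(7, 2)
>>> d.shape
(7, 13)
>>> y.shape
(2, 5, 13)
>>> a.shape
(2, 7)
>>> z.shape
(7, 2)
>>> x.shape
(2, 2)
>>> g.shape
(7, 7)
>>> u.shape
(7, 2, 7)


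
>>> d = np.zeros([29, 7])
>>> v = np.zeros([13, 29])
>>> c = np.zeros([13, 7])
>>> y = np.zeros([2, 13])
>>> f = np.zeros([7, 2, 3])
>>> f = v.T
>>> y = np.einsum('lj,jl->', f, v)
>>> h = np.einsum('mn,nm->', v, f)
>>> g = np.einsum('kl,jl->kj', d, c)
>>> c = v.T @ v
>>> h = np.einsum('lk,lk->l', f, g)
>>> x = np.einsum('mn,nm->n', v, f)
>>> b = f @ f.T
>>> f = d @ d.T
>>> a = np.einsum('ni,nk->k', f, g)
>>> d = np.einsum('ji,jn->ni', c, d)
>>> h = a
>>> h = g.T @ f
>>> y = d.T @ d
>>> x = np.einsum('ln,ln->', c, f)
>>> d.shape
(7, 29)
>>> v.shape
(13, 29)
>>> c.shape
(29, 29)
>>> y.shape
(29, 29)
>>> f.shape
(29, 29)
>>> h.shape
(13, 29)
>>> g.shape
(29, 13)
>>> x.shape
()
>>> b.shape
(29, 29)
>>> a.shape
(13,)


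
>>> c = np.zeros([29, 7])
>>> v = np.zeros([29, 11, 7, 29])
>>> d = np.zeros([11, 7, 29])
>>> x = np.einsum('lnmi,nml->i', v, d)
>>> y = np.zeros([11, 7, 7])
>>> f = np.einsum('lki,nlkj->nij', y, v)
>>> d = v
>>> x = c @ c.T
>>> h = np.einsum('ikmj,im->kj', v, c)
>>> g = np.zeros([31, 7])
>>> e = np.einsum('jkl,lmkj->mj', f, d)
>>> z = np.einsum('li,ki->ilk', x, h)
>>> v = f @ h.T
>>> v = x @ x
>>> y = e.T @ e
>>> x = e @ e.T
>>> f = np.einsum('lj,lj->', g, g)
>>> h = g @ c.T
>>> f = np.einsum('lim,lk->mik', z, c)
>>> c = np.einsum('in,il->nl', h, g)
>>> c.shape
(29, 7)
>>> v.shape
(29, 29)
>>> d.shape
(29, 11, 7, 29)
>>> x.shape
(11, 11)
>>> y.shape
(29, 29)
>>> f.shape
(11, 29, 7)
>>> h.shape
(31, 29)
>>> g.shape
(31, 7)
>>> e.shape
(11, 29)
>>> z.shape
(29, 29, 11)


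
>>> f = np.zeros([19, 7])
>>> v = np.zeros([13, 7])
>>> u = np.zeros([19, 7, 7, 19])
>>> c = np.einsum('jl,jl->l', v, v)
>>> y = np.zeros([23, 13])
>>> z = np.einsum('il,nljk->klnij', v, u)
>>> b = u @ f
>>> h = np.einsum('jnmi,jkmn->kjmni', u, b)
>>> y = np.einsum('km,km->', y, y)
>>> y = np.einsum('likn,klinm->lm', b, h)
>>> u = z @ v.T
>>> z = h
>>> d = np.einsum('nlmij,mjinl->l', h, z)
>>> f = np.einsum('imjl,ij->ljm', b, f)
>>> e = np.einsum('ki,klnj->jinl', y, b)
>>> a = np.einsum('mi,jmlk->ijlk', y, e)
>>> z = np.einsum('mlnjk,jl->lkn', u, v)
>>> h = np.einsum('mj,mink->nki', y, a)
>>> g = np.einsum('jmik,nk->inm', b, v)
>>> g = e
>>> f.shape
(7, 7, 7)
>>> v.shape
(13, 7)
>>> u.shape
(19, 7, 19, 13, 13)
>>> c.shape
(7,)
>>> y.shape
(19, 19)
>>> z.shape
(7, 13, 19)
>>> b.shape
(19, 7, 7, 7)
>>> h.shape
(7, 7, 7)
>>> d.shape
(19,)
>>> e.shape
(7, 19, 7, 7)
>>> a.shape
(19, 7, 7, 7)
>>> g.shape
(7, 19, 7, 7)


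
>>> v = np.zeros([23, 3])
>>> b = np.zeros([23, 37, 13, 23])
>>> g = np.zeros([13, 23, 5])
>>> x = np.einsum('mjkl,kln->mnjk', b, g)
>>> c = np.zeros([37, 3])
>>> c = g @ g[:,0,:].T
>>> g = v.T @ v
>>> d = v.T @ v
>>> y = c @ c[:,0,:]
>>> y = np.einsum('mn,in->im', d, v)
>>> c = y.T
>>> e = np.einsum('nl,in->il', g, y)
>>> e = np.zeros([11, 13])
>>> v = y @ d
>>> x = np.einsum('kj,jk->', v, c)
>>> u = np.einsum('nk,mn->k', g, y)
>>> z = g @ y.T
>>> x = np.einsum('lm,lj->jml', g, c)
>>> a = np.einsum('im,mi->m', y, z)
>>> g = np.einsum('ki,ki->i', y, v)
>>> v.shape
(23, 3)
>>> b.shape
(23, 37, 13, 23)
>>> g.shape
(3,)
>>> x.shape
(23, 3, 3)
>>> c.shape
(3, 23)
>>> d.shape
(3, 3)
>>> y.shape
(23, 3)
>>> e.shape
(11, 13)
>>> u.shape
(3,)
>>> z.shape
(3, 23)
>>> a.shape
(3,)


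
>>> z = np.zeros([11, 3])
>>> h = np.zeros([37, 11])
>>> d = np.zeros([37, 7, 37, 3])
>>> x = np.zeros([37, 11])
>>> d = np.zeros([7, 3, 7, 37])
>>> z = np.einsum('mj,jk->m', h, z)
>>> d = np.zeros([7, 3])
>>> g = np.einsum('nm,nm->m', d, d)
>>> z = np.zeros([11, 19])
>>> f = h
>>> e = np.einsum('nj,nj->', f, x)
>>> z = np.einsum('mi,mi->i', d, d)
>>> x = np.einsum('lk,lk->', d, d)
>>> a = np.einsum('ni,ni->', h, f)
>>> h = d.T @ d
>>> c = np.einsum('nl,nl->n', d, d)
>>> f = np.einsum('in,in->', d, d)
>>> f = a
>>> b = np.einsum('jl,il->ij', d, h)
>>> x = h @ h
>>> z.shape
(3,)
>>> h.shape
(3, 3)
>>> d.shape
(7, 3)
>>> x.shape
(3, 3)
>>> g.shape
(3,)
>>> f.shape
()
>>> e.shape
()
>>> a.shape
()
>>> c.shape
(7,)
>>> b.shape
(3, 7)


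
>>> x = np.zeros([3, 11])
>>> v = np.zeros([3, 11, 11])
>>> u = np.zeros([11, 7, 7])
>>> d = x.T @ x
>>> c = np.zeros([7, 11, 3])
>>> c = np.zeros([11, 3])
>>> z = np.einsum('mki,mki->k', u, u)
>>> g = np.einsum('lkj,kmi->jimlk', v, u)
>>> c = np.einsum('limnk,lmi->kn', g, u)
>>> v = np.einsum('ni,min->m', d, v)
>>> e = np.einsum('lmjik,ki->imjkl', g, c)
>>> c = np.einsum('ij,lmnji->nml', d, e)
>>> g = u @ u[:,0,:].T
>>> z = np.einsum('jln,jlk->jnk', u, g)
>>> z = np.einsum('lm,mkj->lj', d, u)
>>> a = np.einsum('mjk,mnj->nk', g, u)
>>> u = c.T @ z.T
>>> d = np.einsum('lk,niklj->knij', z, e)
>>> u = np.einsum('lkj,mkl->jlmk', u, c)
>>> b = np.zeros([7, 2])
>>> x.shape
(3, 11)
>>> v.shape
(3,)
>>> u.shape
(11, 3, 7, 7)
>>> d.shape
(7, 3, 7, 11)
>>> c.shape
(7, 7, 3)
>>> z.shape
(11, 7)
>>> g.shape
(11, 7, 11)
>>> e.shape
(3, 7, 7, 11, 11)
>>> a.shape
(7, 11)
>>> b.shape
(7, 2)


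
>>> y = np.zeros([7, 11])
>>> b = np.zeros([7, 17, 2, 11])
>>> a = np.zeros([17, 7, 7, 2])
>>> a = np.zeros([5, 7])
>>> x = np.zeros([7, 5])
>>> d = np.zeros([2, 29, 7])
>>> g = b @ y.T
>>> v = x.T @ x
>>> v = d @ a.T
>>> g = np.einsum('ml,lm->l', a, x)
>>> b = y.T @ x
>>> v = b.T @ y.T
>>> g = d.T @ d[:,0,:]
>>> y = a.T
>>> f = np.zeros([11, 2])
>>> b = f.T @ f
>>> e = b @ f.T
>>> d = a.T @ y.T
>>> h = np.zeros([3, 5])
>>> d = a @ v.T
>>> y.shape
(7, 5)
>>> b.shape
(2, 2)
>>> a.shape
(5, 7)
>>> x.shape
(7, 5)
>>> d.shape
(5, 5)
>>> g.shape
(7, 29, 7)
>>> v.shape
(5, 7)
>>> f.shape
(11, 2)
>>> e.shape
(2, 11)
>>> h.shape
(3, 5)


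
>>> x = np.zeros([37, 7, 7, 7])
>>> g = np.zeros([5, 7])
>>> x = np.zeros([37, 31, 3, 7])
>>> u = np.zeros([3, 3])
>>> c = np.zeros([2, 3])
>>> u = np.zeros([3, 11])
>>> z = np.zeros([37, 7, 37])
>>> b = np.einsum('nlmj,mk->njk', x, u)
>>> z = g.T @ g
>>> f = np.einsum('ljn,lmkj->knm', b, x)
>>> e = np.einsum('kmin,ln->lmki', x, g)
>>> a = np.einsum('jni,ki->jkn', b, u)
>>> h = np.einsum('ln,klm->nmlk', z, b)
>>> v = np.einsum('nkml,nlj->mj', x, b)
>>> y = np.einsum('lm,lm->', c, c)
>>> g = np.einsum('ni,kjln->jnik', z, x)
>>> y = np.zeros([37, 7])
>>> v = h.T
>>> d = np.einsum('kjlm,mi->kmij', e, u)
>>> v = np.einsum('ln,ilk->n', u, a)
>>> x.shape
(37, 31, 3, 7)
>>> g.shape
(31, 7, 7, 37)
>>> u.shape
(3, 11)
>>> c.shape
(2, 3)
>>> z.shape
(7, 7)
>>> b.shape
(37, 7, 11)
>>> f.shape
(3, 11, 31)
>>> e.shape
(5, 31, 37, 3)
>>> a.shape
(37, 3, 7)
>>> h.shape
(7, 11, 7, 37)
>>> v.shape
(11,)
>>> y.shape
(37, 7)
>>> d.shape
(5, 3, 11, 31)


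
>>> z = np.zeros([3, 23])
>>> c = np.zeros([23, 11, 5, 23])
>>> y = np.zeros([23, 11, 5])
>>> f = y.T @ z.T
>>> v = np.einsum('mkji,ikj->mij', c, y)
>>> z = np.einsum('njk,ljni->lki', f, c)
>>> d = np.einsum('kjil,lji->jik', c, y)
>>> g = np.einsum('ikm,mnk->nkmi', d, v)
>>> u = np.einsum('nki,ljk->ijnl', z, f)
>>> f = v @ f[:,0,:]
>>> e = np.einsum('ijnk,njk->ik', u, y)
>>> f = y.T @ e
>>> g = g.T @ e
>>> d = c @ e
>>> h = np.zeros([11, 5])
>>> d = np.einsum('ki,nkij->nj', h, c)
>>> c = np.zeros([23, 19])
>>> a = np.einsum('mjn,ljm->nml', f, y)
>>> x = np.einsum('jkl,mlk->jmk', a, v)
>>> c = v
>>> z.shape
(23, 3, 23)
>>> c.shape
(23, 23, 5)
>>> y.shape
(23, 11, 5)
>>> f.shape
(5, 11, 5)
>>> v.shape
(23, 23, 5)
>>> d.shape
(23, 23)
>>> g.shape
(11, 23, 5, 5)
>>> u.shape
(23, 11, 23, 5)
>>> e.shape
(23, 5)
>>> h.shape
(11, 5)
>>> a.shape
(5, 5, 23)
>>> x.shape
(5, 23, 5)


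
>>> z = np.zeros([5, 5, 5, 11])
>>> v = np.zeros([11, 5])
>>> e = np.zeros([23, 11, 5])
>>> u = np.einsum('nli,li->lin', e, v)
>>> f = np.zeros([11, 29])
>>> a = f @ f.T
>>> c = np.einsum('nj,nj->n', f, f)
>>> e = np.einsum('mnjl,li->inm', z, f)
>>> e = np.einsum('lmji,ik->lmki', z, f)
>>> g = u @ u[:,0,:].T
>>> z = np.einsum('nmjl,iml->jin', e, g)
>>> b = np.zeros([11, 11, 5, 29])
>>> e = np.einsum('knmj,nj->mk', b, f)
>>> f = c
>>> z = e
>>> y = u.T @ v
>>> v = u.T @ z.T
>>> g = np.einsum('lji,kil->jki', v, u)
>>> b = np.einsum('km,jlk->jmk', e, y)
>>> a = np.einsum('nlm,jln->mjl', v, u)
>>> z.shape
(5, 11)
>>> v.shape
(23, 5, 5)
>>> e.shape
(5, 11)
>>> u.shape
(11, 5, 23)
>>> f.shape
(11,)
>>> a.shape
(5, 11, 5)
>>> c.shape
(11,)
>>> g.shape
(5, 11, 5)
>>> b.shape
(23, 11, 5)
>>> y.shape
(23, 5, 5)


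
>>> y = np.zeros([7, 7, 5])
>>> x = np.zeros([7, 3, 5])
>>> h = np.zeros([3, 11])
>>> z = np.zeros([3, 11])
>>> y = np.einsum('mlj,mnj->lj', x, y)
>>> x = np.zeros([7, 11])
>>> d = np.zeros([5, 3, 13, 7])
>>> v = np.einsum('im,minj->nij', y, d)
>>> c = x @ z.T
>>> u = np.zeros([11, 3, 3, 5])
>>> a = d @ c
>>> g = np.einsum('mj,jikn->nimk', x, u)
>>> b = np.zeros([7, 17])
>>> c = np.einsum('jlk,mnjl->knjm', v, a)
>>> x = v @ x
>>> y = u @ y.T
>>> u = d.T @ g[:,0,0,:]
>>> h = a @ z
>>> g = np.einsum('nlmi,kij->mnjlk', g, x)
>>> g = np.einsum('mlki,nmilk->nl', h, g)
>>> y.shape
(11, 3, 3, 3)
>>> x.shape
(13, 3, 11)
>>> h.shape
(5, 3, 13, 11)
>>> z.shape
(3, 11)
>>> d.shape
(5, 3, 13, 7)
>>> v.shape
(13, 3, 7)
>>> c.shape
(7, 3, 13, 5)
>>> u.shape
(7, 13, 3, 3)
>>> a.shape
(5, 3, 13, 3)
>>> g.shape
(7, 3)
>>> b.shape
(7, 17)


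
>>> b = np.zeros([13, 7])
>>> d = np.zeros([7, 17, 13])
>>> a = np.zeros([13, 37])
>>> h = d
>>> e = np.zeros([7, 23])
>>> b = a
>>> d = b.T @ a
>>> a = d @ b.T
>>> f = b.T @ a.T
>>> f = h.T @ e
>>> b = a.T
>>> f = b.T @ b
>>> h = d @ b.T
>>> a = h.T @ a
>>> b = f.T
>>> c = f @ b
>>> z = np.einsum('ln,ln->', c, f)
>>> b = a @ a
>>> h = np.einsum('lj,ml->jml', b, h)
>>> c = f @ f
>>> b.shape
(13, 13)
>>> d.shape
(37, 37)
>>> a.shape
(13, 13)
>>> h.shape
(13, 37, 13)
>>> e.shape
(7, 23)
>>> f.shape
(37, 37)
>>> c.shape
(37, 37)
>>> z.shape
()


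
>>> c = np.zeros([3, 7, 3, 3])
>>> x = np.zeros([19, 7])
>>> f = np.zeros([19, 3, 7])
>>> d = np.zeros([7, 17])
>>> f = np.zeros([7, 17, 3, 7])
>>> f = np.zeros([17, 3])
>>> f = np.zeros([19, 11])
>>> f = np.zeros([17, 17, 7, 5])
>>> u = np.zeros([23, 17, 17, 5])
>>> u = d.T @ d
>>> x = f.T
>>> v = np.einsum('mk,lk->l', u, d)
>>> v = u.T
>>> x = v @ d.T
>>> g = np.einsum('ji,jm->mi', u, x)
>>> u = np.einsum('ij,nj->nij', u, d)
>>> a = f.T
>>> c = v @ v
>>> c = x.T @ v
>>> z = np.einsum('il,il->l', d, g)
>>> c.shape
(7, 17)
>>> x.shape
(17, 7)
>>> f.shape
(17, 17, 7, 5)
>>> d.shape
(7, 17)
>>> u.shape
(7, 17, 17)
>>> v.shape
(17, 17)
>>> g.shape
(7, 17)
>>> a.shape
(5, 7, 17, 17)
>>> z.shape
(17,)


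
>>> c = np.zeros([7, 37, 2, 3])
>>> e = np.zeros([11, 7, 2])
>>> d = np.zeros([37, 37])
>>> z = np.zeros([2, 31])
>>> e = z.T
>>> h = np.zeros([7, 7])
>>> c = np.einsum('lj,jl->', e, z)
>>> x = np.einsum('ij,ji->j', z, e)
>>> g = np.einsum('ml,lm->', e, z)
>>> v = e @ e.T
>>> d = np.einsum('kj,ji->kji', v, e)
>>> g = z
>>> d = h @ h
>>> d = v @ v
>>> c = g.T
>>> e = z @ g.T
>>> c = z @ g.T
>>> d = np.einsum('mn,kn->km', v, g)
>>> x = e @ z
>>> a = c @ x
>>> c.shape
(2, 2)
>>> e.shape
(2, 2)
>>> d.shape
(2, 31)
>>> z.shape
(2, 31)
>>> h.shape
(7, 7)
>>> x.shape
(2, 31)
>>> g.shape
(2, 31)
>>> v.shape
(31, 31)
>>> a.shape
(2, 31)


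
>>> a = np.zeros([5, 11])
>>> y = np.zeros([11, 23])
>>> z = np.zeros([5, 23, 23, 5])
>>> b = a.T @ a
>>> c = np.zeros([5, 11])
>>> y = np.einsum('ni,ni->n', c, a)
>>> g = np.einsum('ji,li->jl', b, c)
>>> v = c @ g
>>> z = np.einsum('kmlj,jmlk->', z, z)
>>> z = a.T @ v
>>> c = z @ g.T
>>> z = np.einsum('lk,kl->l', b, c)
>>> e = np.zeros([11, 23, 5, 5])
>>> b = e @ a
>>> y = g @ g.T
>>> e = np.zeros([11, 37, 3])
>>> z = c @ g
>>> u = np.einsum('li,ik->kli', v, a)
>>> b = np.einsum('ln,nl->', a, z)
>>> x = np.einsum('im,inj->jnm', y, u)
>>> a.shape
(5, 11)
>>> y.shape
(11, 11)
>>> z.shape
(11, 5)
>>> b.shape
()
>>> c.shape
(11, 11)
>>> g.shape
(11, 5)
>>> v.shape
(5, 5)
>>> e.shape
(11, 37, 3)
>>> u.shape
(11, 5, 5)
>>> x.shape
(5, 5, 11)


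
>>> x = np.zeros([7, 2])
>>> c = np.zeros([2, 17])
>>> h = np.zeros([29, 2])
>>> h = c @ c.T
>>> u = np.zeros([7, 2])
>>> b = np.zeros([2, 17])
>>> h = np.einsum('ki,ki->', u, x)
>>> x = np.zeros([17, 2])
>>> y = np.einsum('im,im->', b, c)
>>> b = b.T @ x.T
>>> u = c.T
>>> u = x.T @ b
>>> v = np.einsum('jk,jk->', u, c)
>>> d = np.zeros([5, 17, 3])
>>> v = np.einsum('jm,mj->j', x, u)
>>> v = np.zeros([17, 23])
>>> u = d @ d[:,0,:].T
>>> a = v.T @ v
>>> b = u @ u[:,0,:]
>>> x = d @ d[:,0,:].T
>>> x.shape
(5, 17, 5)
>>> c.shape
(2, 17)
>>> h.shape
()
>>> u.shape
(5, 17, 5)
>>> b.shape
(5, 17, 5)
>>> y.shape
()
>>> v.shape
(17, 23)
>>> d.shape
(5, 17, 3)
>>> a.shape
(23, 23)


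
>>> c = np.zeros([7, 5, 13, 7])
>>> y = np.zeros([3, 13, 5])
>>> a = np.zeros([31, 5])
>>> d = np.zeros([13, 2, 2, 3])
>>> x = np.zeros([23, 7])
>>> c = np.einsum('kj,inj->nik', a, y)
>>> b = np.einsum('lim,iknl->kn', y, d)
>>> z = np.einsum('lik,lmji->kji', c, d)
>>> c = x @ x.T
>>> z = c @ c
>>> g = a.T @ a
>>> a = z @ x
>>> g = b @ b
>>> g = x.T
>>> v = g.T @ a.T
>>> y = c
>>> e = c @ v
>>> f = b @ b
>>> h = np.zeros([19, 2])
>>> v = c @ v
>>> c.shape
(23, 23)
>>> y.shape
(23, 23)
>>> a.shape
(23, 7)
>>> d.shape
(13, 2, 2, 3)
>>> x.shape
(23, 7)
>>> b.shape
(2, 2)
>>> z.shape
(23, 23)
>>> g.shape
(7, 23)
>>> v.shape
(23, 23)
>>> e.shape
(23, 23)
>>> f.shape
(2, 2)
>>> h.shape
(19, 2)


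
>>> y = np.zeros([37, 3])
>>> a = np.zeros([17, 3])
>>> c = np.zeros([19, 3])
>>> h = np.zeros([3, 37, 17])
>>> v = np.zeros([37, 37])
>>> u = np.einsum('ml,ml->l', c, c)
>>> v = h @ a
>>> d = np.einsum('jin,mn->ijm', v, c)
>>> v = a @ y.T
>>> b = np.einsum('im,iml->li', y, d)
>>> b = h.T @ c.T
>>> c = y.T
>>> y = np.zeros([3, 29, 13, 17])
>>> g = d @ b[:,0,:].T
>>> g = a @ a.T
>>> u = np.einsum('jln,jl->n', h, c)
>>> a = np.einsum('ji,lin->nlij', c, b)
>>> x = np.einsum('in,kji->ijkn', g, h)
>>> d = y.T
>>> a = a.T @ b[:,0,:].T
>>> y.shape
(3, 29, 13, 17)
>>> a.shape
(3, 37, 17, 17)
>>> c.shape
(3, 37)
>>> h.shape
(3, 37, 17)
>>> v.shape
(17, 37)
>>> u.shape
(17,)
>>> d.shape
(17, 13, 29, 3)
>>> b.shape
(17, 37, 19)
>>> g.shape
(17, 17)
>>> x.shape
(17, 37, 3, 17)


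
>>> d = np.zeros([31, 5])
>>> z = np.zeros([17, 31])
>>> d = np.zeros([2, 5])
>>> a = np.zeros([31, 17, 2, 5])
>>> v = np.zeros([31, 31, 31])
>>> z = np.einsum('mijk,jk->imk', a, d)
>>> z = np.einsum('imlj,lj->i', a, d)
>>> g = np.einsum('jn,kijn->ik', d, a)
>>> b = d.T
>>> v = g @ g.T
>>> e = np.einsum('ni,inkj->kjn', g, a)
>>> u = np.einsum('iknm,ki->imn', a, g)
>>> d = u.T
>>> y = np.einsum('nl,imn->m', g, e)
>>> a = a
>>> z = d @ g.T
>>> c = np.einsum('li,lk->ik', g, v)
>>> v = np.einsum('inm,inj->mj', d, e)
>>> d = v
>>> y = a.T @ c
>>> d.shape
(31, 17)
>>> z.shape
(2, 5, 17)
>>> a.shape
(31, 17, 2, 5)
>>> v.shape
(31, 17)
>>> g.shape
(17, 31)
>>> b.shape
(5, 2)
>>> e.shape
(2, 5, 17)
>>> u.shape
(31, 5, 2)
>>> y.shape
(5, 2, 17, 17)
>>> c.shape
(31, 17)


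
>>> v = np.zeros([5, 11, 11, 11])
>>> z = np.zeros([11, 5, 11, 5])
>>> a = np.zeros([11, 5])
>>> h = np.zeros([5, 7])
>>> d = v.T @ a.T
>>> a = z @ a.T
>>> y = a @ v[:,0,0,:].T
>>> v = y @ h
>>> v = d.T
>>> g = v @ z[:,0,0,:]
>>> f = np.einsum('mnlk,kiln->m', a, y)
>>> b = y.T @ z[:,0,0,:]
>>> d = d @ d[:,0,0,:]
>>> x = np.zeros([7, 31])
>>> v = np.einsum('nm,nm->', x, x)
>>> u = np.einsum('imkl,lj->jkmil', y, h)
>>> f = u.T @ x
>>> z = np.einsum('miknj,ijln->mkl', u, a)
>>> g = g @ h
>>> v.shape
()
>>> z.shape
(7, 5, 11)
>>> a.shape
(11, 5, 11, 11)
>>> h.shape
(5, 7)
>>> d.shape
(11, 11, 11, 11)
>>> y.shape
(11, 5, 11, 5)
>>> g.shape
(11, 11, 11, 7)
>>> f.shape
(5, 11, 5, 11, 31)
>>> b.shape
(5, 11, 5, 5)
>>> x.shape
(7, 31)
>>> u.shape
(7, 11, 5, 11, 5)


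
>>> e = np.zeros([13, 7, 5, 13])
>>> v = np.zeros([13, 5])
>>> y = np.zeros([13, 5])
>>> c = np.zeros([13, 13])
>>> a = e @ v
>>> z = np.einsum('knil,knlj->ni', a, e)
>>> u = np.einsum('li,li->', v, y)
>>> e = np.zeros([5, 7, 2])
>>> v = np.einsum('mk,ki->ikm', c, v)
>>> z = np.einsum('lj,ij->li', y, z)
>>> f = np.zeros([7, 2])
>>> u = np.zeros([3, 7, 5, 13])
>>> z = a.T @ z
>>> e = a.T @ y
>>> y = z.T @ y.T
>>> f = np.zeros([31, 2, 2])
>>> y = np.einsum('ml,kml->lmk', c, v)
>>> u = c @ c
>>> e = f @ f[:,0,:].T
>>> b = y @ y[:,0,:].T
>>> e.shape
(31, 2, 31)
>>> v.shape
(5, 13, 13)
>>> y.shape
(13, 13, 5)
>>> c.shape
(13, 13)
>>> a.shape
(13, 7, 5, 5)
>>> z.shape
(5, 5, 7, 7)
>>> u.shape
(13, 13)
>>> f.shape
(31, 2, 2)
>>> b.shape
(13, 13, 13)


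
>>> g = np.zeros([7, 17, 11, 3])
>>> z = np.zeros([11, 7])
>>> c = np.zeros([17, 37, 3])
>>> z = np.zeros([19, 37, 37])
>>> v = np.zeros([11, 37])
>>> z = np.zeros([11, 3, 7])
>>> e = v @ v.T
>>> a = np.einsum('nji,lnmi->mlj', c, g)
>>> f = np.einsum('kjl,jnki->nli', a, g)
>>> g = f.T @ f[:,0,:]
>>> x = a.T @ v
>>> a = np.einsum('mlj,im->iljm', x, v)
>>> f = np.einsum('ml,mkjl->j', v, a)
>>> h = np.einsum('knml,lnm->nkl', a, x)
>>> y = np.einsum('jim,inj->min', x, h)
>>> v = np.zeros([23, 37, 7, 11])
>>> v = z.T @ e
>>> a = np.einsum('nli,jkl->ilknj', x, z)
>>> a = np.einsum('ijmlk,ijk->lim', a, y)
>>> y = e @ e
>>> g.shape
(3, 37, 3)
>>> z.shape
(11, 3, 7)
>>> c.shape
(17, 37, 3)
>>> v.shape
(7, 3, 11)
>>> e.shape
(11, 11)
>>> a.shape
(37, 37, 3)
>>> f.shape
(37,)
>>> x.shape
(37, 7, 37)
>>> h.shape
(7, 11, 37)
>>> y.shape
(11, 11)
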